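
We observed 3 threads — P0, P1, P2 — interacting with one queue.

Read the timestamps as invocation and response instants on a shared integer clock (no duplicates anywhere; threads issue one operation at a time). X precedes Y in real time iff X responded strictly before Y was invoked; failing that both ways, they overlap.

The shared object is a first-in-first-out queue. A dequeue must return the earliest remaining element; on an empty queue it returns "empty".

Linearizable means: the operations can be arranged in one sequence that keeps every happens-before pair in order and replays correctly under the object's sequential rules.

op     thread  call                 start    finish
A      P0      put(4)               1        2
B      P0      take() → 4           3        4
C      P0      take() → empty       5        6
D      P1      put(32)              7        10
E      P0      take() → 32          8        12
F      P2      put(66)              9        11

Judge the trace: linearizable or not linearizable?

one valid linearization: A, B, C, D, E, F
after step 1 (A put(4)): queue <4>
after step 2 (B take() → 4): queue <>
after step 3 (C take() → empty): queue <>
after step 4 (D put(32)): queue <32>
after step 5 (E take() → 32): queue <>
after step 6 (F put(66)): queue <66>

linearizable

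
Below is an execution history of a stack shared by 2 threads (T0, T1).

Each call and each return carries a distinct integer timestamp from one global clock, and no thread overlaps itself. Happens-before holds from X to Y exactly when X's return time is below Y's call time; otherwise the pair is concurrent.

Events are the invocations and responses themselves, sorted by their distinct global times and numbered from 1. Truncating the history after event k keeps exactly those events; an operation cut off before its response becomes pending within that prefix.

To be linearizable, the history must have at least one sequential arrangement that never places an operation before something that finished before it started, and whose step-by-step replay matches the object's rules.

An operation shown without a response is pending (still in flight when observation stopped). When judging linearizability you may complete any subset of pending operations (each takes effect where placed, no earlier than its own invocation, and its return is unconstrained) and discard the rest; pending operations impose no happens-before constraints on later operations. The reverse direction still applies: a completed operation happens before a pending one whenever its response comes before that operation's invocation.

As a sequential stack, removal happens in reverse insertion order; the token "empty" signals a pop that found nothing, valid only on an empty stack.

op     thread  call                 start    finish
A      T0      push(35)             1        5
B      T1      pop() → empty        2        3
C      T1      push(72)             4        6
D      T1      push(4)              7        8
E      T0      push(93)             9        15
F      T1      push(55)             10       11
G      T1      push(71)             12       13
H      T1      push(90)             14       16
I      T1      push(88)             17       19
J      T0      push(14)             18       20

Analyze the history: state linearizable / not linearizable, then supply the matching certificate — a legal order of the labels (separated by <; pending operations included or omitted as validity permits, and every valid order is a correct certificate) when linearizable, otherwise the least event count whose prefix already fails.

1. B pop() → empty, leaving stack <>
2. A push(35), leaving stack <35>
3. C push(72), leaving stack <35,72>
4. D push(4), leaving stack <35,72,4>
5. E push(93), leaving stack <35,72,4,93>
6. F push(55), leaving stack <35,72,4,93,55>
7. G push(71), leaving stack <35,72,4,93,55,71>
8. H push(90), leaving stack <35,72,4,93,55,71,90>
9. I push(88), leaving stack <35,72,4,93,55,71,90,88>
10. J push(14), leaving stack <35,72,4,93,55,71,90,88,14>

linearizable — witness: B < A < C < D < E < F < G < H < I < J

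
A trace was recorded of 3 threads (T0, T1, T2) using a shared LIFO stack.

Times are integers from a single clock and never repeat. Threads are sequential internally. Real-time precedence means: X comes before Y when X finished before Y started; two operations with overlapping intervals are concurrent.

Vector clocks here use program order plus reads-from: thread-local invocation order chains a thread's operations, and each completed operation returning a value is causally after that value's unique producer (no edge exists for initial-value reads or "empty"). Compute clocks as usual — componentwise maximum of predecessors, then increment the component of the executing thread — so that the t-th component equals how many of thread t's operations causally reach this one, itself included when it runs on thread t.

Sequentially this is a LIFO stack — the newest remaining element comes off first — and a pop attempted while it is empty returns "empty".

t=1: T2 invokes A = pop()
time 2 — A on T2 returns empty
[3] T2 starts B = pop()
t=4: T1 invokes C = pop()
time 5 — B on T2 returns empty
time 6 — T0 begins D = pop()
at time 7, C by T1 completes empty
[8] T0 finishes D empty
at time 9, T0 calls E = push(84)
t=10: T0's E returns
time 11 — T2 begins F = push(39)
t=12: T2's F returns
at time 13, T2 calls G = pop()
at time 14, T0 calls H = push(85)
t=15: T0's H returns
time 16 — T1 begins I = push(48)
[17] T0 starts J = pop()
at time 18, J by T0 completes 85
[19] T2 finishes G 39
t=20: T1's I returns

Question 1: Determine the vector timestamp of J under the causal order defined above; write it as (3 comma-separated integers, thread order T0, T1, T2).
Answer: (4, 0, 0)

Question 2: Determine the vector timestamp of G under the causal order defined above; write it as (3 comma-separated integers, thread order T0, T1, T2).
Answer: (0, 0, 4)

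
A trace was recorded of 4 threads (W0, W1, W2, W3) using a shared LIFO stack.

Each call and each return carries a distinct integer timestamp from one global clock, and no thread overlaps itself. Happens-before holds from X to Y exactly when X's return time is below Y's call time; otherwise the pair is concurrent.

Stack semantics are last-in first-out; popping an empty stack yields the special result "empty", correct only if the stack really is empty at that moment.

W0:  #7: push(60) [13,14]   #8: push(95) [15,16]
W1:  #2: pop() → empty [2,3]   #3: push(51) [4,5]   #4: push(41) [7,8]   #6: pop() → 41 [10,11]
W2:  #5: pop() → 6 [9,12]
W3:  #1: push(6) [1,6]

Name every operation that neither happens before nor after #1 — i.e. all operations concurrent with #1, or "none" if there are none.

#1 spans [1,6]: anything still running between times 1 and 6 counts as concurrent
#2 [2,3]: concurrent
#3 [4,5]: concurrent
#4 [7,8]: after
#5 [9,12]: after
#6 [10,11]: after
#7 [13,14]: after
#8 [15,16]: after

#2, #3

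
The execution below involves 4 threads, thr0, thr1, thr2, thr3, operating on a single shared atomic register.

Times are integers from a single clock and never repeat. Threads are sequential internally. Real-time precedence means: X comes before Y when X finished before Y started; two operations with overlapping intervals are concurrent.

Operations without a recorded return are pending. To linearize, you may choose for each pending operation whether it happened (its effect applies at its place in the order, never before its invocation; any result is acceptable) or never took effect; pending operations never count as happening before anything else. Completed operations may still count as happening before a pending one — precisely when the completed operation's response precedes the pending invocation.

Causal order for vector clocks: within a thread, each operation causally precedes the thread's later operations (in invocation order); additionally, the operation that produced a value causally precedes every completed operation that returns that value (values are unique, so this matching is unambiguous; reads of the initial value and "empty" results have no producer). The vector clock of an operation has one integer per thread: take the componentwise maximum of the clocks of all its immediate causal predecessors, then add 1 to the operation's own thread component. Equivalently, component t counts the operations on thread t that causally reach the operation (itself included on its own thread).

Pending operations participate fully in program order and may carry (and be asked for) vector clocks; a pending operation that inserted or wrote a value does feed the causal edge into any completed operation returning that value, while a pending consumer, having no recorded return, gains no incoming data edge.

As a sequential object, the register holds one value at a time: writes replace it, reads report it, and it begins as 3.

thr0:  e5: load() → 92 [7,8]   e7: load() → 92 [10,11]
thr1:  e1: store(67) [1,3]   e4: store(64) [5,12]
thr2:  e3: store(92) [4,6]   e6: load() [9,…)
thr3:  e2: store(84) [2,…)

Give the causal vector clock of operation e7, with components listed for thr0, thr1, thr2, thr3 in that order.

(2, 0, 1, 0)

VC(e2, invoked at 2): no causal predecessors; +1 on thr3 → (0, 0, 0, 1)
VC(e3, invoked at 4): no causal predecessors; +1 on thr2 → (0, 0, 1, 0)
VC(e1, invoked at 1): no causal predecessors; +1 on thr1 → (0, 1, 0, 0)
invoked at 9, e6 merges VC(e3)=(0, 0, 1, 0) and bumps thr2's slot → (0, 0, 2, 0)
invoked at 5, e4 merges VC(e1)=(0, 1, 0, 0) and bumps thr1's slot → (0, 2, 0, 0)
invoked at 7, e5 merges VC(e3)=(0, 0, 1, 0) and bumps thr0's slot → (1, 0, 1, 0)
invoked at 10, e7 merges VC(e3)=(0, 0, 1, 0), VC(e5)=(1, 0, 1, 0) and bumps thr0's slot → (2, 0, 1, 0)
target: VC(e7) = (2, 0, 1, 0)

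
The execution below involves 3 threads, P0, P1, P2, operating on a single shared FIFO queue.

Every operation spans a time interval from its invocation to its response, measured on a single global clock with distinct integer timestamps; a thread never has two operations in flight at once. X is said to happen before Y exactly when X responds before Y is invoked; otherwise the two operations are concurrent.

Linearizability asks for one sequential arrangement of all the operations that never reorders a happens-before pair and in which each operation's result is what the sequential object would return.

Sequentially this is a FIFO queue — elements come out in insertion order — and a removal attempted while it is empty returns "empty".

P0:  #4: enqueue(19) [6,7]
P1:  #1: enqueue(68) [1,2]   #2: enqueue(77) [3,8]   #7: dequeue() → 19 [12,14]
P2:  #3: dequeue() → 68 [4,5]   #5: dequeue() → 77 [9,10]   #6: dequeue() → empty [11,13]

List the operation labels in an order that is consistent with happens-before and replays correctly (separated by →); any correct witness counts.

#1 → #2 → #3 → #4 → #5 → #7 → #6

1. #1 enqueue(68), leaving queue <68>
2. #2 enqueue(77), leaving queue <68,77>
3. #3 dequeue() → 68, leaving queue <77>
4. #4 enqueue(19), leaving queue <77,19>
5. #5 dequeue() → 77, leaving queue <19>
6. #7 dequeue() → 19, leaving queue <>
7. #6 dequeue() → empty, leaving queue <>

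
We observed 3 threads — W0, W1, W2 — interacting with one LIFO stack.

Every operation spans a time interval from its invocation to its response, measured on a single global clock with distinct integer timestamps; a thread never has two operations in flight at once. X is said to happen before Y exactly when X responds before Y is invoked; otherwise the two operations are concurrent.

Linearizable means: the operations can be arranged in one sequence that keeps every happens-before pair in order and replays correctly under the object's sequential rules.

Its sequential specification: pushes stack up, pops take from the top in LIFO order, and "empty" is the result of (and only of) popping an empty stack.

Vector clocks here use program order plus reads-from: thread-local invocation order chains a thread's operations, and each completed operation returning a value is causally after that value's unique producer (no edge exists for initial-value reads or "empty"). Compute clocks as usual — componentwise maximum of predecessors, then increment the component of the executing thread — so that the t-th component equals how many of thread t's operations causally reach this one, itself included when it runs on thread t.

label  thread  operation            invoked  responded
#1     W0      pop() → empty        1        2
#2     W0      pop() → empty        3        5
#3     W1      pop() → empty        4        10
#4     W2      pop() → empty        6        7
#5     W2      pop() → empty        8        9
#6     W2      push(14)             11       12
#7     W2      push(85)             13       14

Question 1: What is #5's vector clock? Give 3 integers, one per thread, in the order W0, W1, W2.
#4, invoked 6, has no incoming edges; only W2's bump applies → (0, 0, 1)
#3, invoked 4, has no incoming edges; only W1's bump applies → (0, 1, 0)
#1, invoked 1, has no incoming edges; only W0's bump applies → (1, 0, 0)
from VC(#4)=(0, 0, 1), #5 (invoked 8) maxes components and bumps W2 → (0, 0, 2)
from VC(#1)=(1, 0, 0), #2 (invoked 3) maxes components and bumps W0 → (2, 0, 0)
from VC(#5)=(0, 0, 2), #6 (invoked 11) maxes components and bumps W2 → (0, 0, 3)
from VC(#6)=(0, 0, 3), #7 (invoked 13) maxes components and bumps W2 → (0, 0, 4)
target: VC(#5) = (0, 0, 2)

(0, 0, 2)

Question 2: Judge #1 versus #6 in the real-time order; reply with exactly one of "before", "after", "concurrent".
#1 spans [1,2], #6 spans [11,12]
resp(#1)=2 < inv(#6)=11

before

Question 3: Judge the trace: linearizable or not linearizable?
a witness: #1, #2, #3, #4, #5, #6, #7
1. #1 pop() → empty, leaving stack <>
2. #2 pop() → empty, leaving stack <>
3. #3 pop() → empty, leaving stack <>
4. #4 pop() → empty, leaving stack <>
5. #5 pop() → empty, leaving stack <>
6. #6 push(14), leaving stack <14>
7. #7 push(85), leaving stack <14,85>

linearizable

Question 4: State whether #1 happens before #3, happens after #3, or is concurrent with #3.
#1 spans [1,2], #3 spans [4,10]
resp(#1)=2 < inv(#3)=4

before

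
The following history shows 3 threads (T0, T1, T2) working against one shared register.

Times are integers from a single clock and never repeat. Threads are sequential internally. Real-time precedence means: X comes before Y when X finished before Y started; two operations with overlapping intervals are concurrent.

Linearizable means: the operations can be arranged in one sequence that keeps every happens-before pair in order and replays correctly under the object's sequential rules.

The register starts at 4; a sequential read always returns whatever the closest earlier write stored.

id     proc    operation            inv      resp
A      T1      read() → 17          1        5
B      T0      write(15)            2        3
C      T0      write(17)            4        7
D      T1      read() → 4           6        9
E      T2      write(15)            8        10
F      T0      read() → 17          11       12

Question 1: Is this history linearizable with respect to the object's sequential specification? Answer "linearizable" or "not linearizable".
not linearizable

events 1..8 are fine; event 9 — the response of D at time 9 — makes the prefix non-linearizable
4 completed operations, 5 real-time-consistent orders — every register replay fails
every completion of the 1 pending operation (E) was checked; none linearizes
take A, B, C, D (pending dropped): step 1 already fails, because A read() → 17 cannot occur there
take A, B, D, C (pending dropped): step 1 already fails, because A read() → 17 cannot occur there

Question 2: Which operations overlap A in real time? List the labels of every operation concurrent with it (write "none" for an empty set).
Answer: B, C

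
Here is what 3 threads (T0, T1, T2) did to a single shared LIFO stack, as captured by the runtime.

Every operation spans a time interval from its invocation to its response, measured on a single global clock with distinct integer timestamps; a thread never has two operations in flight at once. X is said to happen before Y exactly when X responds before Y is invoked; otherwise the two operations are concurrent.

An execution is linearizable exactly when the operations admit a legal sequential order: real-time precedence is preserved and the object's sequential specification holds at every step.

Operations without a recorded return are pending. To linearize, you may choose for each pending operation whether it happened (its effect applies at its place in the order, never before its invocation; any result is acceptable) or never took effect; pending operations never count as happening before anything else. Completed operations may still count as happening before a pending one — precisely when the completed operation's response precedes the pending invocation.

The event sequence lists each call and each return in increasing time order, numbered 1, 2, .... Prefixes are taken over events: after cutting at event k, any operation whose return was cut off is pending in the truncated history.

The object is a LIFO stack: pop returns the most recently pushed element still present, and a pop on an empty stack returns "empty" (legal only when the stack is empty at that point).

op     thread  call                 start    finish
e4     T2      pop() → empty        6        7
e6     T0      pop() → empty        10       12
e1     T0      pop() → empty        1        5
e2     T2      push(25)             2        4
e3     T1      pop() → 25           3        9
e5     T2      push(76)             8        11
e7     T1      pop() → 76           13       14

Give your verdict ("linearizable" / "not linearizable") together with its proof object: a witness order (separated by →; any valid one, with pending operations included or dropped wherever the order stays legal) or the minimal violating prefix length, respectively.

step 1: e1 pop() → empty — stack <>
step 2: e2 push(25) — stack <25>
step 3: e3 pop() → 25 — stack <>
step 4: e4 pop() → empty — stack <>
step 5: e6 pop() → empty — stack <>
step 6: e5 push(76) — stack <76>
step 7: e7 pop() → 76 — stack <>

linearizable — witness: e1 → e2 → e3 → e4 → e6 → e5 → e7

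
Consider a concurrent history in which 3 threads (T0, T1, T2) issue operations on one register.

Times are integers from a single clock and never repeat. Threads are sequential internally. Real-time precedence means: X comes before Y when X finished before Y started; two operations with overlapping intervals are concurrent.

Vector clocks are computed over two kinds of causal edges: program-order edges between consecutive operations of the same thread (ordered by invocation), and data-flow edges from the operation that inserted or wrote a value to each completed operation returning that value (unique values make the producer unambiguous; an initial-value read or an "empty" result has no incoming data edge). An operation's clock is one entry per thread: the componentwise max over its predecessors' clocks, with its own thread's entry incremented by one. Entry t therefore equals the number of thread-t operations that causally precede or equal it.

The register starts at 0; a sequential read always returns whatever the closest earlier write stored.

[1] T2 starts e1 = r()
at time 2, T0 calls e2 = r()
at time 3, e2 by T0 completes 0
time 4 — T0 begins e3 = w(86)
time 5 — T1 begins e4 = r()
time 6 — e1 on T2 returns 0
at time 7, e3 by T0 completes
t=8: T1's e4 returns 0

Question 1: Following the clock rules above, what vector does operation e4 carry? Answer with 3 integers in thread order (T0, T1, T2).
VC(e1, invoked at 1): no causal predecessors; +1 on T2 → (0, 0, 1)
VC(e4, invoked at 5): no causal predecessors; +1 on T1 → (0, 1, 0)
VC(e2, invoked at 2): no causal predecessors; +1 on T0 → (1, 0, 0)
e3 (invocation 4): componentwise max over VC(e2)=(1, 0, 0), +1 at T0, giving (2, 0, 0)
target: VC(e4) = (0, 1, 0)

(0, 1, 0)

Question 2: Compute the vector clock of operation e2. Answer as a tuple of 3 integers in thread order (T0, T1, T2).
root op e1, invoked 1: fresh clock plus T2's own tick → (0, 0, 1)
root op e4, invoked 5: fresh clock plus T1's own tick → (0, 1, 0)
root op e2, invoked 2: fresh clock plus T0's own tick → (1, 0, 0)
merge at e3 (invoked 4): VC(e2)=(1, 0, 0), own-thread bump on T0 → (2, 0, 0)
target: VC(e2) = (1, 0, 0)

(1, 0, 0)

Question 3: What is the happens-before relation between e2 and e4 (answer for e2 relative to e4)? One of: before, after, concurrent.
e2 spans [2,3], e4 spans [5,8]
resp(e2)=3 < inv(e4)=5

before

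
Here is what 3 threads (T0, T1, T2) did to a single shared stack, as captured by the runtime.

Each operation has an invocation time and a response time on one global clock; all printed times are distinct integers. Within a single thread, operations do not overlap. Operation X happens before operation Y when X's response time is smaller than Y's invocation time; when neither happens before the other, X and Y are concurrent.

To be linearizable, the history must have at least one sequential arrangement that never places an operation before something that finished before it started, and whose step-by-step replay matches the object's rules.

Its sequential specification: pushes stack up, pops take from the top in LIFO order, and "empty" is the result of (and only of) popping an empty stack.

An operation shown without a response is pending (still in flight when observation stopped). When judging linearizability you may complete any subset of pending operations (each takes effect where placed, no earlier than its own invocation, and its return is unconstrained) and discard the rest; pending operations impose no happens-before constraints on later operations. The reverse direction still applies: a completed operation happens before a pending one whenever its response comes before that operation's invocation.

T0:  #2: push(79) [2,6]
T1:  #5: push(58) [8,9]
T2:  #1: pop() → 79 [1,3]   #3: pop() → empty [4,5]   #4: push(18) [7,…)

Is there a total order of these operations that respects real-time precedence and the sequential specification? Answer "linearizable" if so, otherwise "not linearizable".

witness order: #2, #1, #3, #4, #5
after step 1 (#2 push(79)): stack <79>
after step 2 (#1 pop() → 79): stack <>
after step 3 (#3 pop() → empty): stack <>
after step 4 (#4 push(18) (pending, included)): stack <18>
after step 5 (#5 push(58)): stack <18,58>

linearizable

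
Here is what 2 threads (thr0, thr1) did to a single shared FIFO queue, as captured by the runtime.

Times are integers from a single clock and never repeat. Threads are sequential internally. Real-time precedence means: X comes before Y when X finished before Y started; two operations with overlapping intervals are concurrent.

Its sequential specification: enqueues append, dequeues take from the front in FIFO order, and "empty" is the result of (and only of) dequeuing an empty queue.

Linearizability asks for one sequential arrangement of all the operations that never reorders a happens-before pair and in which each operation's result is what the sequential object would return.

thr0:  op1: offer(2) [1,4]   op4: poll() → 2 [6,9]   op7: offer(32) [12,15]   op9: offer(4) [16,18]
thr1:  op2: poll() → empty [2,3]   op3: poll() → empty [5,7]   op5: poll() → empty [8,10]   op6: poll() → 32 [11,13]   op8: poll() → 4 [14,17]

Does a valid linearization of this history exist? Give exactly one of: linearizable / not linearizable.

witness order: op2, op1, op4, op3, op5, op7, op6, op9, op8
after step 1 (op2 poll() → empty): queue <>
after step 2 (op1 offer(2)): queue <2>
after step 3 (op4 poll() → 2): queue <>
after step 4 (op3 poll() → empty): queue <>
after step 5 (op5 poll() → empty): queue <>
after step 6 (op7 offer(32)): queue <32>
after step 7 (op6 poll() → 32): queue <>
after step 8 (op9 offer(4)): queue <4>
after step 9 (op8 poll() → 4): queue <>

linearizable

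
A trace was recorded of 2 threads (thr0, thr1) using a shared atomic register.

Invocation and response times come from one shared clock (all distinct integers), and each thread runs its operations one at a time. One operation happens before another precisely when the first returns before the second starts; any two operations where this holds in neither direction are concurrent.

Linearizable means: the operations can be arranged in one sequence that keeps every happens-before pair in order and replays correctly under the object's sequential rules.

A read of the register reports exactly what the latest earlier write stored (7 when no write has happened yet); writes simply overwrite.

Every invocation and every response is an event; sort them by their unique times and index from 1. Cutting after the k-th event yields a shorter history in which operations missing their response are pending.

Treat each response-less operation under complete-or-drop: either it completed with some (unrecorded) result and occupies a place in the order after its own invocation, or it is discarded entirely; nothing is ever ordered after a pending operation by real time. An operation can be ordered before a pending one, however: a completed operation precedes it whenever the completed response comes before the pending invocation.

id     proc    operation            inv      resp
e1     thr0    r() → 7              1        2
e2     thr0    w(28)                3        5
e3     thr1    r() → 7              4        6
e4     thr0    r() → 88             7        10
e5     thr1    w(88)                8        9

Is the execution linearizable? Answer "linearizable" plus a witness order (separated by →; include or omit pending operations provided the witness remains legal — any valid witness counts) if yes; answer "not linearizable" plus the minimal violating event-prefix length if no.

linearizable — witness: e1 → e3 → e2 → e5 → e4

step 1: e1 r() → 7 — value 7
step 2: e3 r() → 7 — value 7
step 3: e2 w(28) — value 28
step 4: e5 w(88) — value 88
step 5: e4 r() → 88 — value 88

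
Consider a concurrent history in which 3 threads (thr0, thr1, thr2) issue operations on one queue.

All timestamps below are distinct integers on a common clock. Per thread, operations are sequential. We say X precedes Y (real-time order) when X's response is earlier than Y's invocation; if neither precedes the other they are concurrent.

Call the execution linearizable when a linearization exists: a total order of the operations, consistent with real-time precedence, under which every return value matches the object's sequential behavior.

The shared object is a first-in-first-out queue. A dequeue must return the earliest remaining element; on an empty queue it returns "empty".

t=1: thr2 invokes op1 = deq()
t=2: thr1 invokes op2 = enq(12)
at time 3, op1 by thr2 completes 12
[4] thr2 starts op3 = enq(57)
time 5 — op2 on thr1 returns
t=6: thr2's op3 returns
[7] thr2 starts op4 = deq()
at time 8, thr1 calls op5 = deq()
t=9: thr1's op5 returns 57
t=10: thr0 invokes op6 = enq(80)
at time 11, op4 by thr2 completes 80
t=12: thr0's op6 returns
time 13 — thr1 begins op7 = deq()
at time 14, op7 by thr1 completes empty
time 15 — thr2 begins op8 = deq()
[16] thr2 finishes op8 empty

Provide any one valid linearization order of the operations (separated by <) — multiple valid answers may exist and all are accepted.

op2 < op1 < op3 < op5 < op6 < op4 < op7 < op8

after step 1 (op2 enq(12)): queue <12>
after step 2 (op1 deq() → 12): queue <>
after step 3 (op3 enq(57)): queue <57>
after step 4 (op5 deq() → 57): queue <>
after step 5 (op6 enq(80)): queue <80>
after step 6 (op4 deq() → 80): queue <>
after step 7 (op7 deq() → empty): queue <>
after step 8 (op8 deq() → empty): queue <>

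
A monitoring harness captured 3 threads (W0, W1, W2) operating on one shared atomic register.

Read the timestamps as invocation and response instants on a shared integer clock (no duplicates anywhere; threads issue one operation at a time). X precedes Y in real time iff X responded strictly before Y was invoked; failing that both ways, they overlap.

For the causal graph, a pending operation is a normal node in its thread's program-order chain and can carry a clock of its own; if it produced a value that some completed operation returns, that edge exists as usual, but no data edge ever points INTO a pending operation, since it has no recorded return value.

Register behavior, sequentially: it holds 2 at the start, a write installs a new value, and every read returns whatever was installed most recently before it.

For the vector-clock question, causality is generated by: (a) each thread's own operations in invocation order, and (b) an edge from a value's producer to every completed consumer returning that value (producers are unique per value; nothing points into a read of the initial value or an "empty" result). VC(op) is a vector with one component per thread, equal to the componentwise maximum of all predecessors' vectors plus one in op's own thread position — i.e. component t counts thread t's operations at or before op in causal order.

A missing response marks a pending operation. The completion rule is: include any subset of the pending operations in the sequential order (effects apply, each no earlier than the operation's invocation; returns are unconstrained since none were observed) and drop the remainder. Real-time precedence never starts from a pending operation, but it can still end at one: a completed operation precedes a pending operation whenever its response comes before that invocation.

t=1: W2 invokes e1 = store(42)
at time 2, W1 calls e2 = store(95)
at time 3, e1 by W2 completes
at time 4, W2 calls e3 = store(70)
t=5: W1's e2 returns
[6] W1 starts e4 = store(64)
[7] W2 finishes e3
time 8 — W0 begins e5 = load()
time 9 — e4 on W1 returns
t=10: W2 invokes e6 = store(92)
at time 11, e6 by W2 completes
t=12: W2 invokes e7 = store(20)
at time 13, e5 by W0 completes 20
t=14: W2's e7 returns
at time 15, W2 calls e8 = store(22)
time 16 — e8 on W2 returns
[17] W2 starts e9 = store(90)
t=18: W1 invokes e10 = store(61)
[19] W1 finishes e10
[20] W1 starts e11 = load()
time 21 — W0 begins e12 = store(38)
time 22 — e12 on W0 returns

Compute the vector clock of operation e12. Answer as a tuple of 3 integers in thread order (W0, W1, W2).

(2, 0, 4)

e1, invoked 1, has no incoming edges; only W2's bump applies → (0, 0, 1)
e2, invoked 2, has no incoming edges; only W1's bump applies → (0, 1, 0)
e3 (invocation 4): componentwise max over VC(e1)=(0, 0, 1), +1 at W2, giving (0, 0, 2)
e4 (invocation 6): componentwise max over VC(e2)=(0, 1, 0), +1 at W1, giving (0, 2, 0)
e6 (invocation 10): componentwise max over VC(e3)=(0, 0, 2), +1 at W2, giving (0, 0, 3)
e10 (invocation 18): componentwise max over VC(e4)=(0, 2, 0), +1 at W1, giving (0, 3, 0)
e7 (invocation 12): componentwise max over VC(e6)=(0, 0, 3), +1 at W2, giving (0, 0, 4)
e11 (invocation 20): componentwise max over VC(e10)=(0, 3, 0), +1 at W1, giving (0, 4, 0)
e8 (invocation 15): componentwise max over VC(e7)=(0, 0, 4), +1 at W2, giving (0, 0, 5)
e5 (invocation 8): componentwise max over VC(e7)=(0, 0, 4), +1 at W0, giving (1, 0, 4)
e9 (invocation 17): componentwise max over VC(e8)=(0, 0, 5), +1 at W2, giving (0, 0, 6)
e12 (invocation 21): componentwise max over VC(e5)=(1, 0, 4), +1 at W0, giving (2, 0, 4)
target: VC(e12) = (2, 0, 4)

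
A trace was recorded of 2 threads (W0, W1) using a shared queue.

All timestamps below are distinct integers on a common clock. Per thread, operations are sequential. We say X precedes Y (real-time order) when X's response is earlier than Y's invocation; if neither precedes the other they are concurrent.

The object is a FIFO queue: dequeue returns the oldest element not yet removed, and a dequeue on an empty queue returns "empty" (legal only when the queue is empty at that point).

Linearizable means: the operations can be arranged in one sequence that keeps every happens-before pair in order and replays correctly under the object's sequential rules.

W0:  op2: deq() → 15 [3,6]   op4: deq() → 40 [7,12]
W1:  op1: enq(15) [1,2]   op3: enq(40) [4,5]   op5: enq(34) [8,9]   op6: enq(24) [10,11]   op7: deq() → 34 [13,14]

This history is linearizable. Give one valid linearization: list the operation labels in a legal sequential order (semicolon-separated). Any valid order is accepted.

op1; op2; op3; op4; op5; op6; op7

step 1: op1 enq(15) — queue <15>
step 2: op2 deq() → 15 — queue <>
step 3: op3 enq(40) — queue <40>
step 4: op4 deq() → 40 — queue <>
step 5: op5 enq(34) — queue <34>
step 6: op6 enq(24) — queue <34,24>
step 7: op7 deq() → 34 — queue <24>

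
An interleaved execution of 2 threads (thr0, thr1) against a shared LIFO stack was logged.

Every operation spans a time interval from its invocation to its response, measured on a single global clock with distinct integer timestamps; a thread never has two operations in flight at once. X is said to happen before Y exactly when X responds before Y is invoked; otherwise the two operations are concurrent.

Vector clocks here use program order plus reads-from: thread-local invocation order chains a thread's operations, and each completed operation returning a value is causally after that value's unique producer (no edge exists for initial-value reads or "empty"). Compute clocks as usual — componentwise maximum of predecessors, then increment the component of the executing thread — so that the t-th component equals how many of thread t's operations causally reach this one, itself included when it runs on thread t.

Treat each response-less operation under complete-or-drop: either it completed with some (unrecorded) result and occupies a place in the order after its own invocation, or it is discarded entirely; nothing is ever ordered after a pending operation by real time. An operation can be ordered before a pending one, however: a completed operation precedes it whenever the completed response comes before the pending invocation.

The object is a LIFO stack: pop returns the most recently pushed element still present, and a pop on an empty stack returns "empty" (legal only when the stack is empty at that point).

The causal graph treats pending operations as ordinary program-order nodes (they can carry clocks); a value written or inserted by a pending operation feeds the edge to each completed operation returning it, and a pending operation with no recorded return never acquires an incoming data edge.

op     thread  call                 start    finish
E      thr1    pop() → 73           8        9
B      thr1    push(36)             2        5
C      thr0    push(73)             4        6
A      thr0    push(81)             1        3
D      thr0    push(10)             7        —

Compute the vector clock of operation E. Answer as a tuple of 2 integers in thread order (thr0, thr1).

B, invoked 2, has no incoming edges; only thr1's bump applies → (0, 1)
A, invoked 1, has no incoming edges; only thr0's bump applies → (1, 0)
C (invocation 4): componentwise max over VC(A)=(1, 0), +1 at thr0, giving (2, 0)
D (invocation 7): componentwise max over VC(C)=(2, 0), +1 at thr0, giving (3, 0)
E (invocation 8): componentwise max over VC(B)=(0, 1), VC(C)=(2, 0), +1 at thr1, giving (2, 2)
target: VC(E) = (2, 2)

(2, 2)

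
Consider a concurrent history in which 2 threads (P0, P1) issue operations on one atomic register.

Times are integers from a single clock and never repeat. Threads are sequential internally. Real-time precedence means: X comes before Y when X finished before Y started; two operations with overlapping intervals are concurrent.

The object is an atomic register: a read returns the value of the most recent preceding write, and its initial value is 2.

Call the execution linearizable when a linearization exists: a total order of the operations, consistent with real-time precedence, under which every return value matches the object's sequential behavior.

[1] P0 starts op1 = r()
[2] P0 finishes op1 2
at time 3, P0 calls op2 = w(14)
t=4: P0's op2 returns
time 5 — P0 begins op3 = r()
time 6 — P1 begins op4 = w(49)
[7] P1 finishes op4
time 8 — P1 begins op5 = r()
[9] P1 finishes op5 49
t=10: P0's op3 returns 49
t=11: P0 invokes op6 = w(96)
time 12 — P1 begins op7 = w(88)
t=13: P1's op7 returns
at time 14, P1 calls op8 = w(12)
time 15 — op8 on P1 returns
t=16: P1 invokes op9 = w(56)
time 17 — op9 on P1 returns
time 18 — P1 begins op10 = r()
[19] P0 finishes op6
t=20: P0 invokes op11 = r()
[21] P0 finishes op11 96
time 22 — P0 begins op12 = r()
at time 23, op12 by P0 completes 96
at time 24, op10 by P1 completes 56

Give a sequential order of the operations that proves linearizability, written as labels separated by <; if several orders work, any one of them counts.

step 1: op1 r() → 2 — value 2
step 2: op2 w(14) — value 14
step 3: op4 w(49) — value 49
step 4: op3 r() → 49 — value 49
step 5: op5 r() → 49 — value 49
step 6: op7 w(88) — value 88
step 7: op8 w(12) — value 12
step 8: op9 w(56) — value 56
step 9: op10 r() → 56 — value 56
step 10: op6 w(96) — value 96
step 11: op11 r() → 96 — value 96
step 12: op12 r() → 96 — value 96

op1 < op2 < op4 < op3 < op5 < op7 < op8 < op9 < op10 < op6 < op11 < op12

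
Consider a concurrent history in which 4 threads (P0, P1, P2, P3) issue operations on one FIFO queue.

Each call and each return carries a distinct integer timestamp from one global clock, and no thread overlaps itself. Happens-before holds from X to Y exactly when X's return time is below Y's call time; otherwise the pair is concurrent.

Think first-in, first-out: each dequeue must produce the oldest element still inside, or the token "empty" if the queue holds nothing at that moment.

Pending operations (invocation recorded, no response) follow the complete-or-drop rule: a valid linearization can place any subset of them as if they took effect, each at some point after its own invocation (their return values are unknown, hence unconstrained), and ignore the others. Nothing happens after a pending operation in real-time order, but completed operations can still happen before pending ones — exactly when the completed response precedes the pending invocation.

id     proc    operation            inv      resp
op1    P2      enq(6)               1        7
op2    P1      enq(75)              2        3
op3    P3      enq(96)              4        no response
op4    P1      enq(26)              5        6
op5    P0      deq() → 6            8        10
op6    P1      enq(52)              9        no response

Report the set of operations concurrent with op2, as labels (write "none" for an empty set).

op1

overlap test against op2 [2,3]: concurrent iff the interval meets 2..3
op1 [1,7]: concurrent
op3 [4,…): after
op4 [5,6]: after
op5 [8,10]: after
op6 [9,…): after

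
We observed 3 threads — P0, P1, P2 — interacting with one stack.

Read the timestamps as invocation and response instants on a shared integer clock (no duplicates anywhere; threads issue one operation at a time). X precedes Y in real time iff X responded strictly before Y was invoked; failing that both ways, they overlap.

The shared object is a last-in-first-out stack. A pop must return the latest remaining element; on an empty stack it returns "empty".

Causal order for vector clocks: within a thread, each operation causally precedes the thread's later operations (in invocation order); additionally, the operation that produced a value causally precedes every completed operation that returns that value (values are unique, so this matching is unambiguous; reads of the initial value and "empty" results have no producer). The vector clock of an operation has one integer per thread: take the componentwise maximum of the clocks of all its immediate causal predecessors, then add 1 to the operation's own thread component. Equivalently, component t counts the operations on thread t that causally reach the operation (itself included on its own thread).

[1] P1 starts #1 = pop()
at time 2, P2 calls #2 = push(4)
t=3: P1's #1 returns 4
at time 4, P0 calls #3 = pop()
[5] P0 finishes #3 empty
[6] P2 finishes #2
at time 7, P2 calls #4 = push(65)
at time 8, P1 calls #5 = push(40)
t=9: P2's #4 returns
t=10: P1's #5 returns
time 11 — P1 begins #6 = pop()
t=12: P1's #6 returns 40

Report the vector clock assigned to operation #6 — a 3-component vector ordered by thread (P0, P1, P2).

#2 (invocation 2): nothing precedes it; P2's component alone gives (0, 0, 1)
#3 (invocation 4): nothing precedes it; P0's component alone gives (1, 0, 0)
#4, invoked 7, takes VC(#2)=(0, 0, 1) under max, adds 1 for P2 → (0, 0, 2)
#1, invoked 1, takes VC(#2)=(0, 0, 1) under max, adds 1 for P1 → (0, 1, 1)
#5, invoked 8, takes VC(#1)=(0, 1, 1) under max, adds 1 for P1 → (0, 2, 1)
#6, invoked 11, takes VC(#5)=(0, 2, 1) under max, adds 1 for P1 → (0, 3, 1)
target: VC(#6) = (0, 3, 1)

(0, 3, 1)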